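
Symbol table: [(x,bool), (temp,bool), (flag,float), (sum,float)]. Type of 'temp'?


Lookup 'temp' → type bool


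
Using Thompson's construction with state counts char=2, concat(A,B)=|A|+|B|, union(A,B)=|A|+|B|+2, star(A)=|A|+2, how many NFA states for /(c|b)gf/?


Syntax tree has 4 char leaf(s), 1 union(s), 0 star(s)
chars contribute 4×2 = 8; each union adds +2; each star adds +2
Total: 8 + 2 + 0 = 10 states


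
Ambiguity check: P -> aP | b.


right-linear, alternatives start with distinct terminals 'a' vs 'b': unique leftmost derivation
Unambiguous


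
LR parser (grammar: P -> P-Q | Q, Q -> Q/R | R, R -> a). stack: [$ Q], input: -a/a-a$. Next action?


lookahead ∉ {/} so Q won't extend; reduce P -> Q
Action: reduce (P -> Q)


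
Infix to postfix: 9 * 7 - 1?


Left to right (same or higher precedence on left)
Postfix: 9 7 * 1 -


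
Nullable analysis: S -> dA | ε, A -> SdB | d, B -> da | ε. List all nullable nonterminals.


A nonterminal is nullable iff some alternative derives ε (directly, or every symbol in it is nullable)
Nullable: {B, S}


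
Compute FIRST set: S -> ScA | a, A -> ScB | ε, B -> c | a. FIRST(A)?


Per alternative of A: FIRST(ScB) = {a}; FIRST(ε) = {ε}
FIRST(A) = {a, ε}


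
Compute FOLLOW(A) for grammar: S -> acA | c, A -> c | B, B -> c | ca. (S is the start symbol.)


$ ∈ FOLLOW(S). For each A -> αBβ: add FIRST(β)\{ε} to FOLLOW(B); if β nullable, add FOLLOW(A).
FOLLOW(A) = {$}


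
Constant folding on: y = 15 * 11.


15 * 11 = 165 at compile time
Optimized: y = 165


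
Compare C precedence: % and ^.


'%' is multiplicative (level 10); '^' is bitwise XOR (level 4)
Higher level binds tighter
'%' has higher precedence than '^'


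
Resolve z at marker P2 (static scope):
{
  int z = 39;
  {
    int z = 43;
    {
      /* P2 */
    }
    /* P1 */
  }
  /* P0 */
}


P2's block does not declare z; resolves to the enclosing declaration at depth 1
z = 43


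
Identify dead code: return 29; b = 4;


statement follows a return and is unreachable
Dead: 'b = 4'


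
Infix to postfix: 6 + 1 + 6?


Left to right (same or higher precedence on left)
Postfix: 6 1 + 6 +


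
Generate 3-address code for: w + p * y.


Break into single-operator statements:
t1 = p * y
t2 = w + t1


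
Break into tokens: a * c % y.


Scan left to right, longest-match per lexeme
Tokens: ID(a), OP(*), ID(c), OP(%), ID(y)


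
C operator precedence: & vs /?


'/' is multiplicative (level 10); '&' is bitwise AND (level 5)
Higher level binds tighter
'/' has higher precedence than '&'


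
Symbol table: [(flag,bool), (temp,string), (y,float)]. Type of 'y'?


Lookup 'y' → type float


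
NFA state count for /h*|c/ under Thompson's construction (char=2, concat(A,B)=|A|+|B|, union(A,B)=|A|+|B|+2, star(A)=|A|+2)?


Syntax tree has 2 char leaf(s), 1 union(s), 1 star(s)
chars contribute 2×2 = 4; each union adds +2; each star adds +2
Total: 4 + 2 + 2 = 8 states


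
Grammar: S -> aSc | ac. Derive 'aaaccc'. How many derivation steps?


Derivation: S => aSc => aaScc => aaaccc
Steps: 3


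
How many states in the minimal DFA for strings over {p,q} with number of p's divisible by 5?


Track (count of p) mod 5: states 0..4, accept at 0
Minimal DFA: 5 states


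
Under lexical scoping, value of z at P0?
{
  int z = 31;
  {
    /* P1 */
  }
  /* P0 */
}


z declared in the same block as P0
z = 31


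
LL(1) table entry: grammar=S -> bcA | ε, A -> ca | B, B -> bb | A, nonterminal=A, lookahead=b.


For [A, b]: 'b' ∈ FIRST(B)
Entry: A -> B


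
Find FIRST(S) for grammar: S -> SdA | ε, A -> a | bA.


Per alternative of S: FIRST(SdA) = {d}; FIRST(ε) = {ε}
FIRST(S) = {d, ε}


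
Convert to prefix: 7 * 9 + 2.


left-to-right (same/higher precedence on left): tree is (+ (* 7 9) 2)
Prefix: + * 7 9 2


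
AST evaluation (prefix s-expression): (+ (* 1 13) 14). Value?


Evaluate inner: (* 1 13) = 13
Evaluate root: (+ 13 14) = 27
Result: 27


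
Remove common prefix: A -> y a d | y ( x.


Common prefix: 'y'
Factored: A -> y A', A' -> a d | ( x


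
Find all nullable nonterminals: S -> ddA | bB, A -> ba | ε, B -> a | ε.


A nonterminal is nullable iff some alternative derives ε (directly, or every symbol in it is nullable)
Nullable: {A, B}


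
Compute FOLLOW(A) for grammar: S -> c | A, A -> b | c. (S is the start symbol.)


$ ∈ FOLLOW(S). For each A -> αBβ: add FIRST(β)\{ε} to FOLLOW(B); if β nullable, add FOLLOW(A).
FOLLOW(A) = {$}


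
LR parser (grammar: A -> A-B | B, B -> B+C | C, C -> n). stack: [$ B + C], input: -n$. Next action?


handle 'B+C' on top
Action: reduce (B -> B+C)


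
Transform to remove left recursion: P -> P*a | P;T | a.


Left-recursive alternatives: P*a, P;T; non-recursive: a
Introduce P': P -> aP', P' -> *aP' | ;TP' | ε


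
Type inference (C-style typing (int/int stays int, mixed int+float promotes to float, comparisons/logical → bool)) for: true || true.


Operand types: bool || bool
Rule: logical operators take bool operands and yield bool
Result type: bool


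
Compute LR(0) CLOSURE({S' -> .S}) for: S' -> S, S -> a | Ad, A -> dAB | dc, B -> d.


Start: S' -> .S
For each item with dot before a nonterminal B, add B -> .γ for every B-production
Closure: [S' -> .S, S -> .a, S -> .Ad, A -> .dAB, A -> .dc]


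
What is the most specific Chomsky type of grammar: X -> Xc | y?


Left-linear: every RHS is a terminal or one nonterminal followed by a terminal
Classification: Type 3 (Regular)


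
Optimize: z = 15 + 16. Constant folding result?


15 + 16 = 31 at compile time
Optimized: z = 31


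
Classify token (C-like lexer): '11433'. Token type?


Pattern: digits only
Type: INTEGER_LITERAL


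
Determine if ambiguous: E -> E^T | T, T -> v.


precedence layered via separate nonterminal T: deterministic
Unambiguous


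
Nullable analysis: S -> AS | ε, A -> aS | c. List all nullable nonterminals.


A nonterminal is nullable iff some alternative derives ε (directly, or every symbol in it is nullable)
Nullable: {S}


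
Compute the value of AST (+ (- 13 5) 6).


Evaluate inner: (- 13 5) = 8
Evaluate root: (+ 8 6) = 14
Result: 14


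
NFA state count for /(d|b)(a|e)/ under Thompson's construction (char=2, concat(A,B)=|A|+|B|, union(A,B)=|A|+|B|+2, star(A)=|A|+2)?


Syntax tree has 4 char leaf(s), 2 union(s), 0 star(s)
chars contribute 4×2 = 8; each union adds +2; each star adds +2
Total: 8 + 4 + 0 = 12 states


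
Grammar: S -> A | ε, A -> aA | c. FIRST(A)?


Per alternative of A: FIRST(aA) = {a}; FIRST(c) = {c}
FIRST(A) = {a, c}


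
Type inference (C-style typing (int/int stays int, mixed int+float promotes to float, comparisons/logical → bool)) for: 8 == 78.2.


Operand types: int == float
Rule: comparison yields bool
Result type: bool


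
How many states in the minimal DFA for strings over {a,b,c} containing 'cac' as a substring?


KMP-style automaton: 3 progress states + 1 absorbing accept = 4
Minimal DFA: 4 states


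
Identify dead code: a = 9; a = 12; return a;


first assignment to a is overwritten before any read
Dead: 'a = 9'


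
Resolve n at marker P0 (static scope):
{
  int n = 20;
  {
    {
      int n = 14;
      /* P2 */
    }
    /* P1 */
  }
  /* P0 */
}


n declared in the same block as P0
n = 20


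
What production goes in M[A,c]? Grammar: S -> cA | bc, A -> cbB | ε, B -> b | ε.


For [A, c]: 'c' ∈ FIRST(cbB)
Entry: A -> cbB


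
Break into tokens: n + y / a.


Scan left to right, longest-match per lexeme
Tokens: ID(n), OP(+), ID(y), OP(/), ID(a)


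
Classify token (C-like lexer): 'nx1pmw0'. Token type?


Pattern: letter/underscore followed by alphanumerics, not a keyword
Type: IDENTIFIER


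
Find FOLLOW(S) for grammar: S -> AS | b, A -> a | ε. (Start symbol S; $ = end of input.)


$ ∈ FOLLOW(S). For each A -> αBβ: add FIRST(β)\{ε} to FOLLOW(B); if β nullable, add FOLLOW(A).
FOLLOW(S) = {$}


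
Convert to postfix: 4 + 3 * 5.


* has higher precedence, evaluate 3*5 first
Postfix: 4 3 5 * +


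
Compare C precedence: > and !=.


'>' is relational (level 7); '!=' is equality (level 6)
Higher level binds tighter
'>' has higher precedence than '!='


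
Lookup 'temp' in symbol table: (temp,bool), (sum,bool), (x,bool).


Lookup 'temp' → type bool


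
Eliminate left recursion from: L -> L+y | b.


Left-recursive alternatives: L+y; non-recursive: b
Introduce L': L -> bL', L' -> +yL' | ε


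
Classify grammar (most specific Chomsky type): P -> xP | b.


Right-linear: every RHS is a terminal or a terminal followed by one nonterminal
Classification: Type 3 (Regular)


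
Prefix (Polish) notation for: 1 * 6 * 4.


left-to-right (same/higher precedence on left): tree is (* (* 1 6) 4)
Prefix: * * 1 6 4


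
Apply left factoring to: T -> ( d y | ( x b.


Common prefix: '('
Factored: T -> ( T', T' -> d y | x b


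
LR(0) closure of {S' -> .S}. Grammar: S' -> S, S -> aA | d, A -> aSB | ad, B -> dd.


Start: S' -> .S
For each item with dot before a nonterminal B, add B -> .γ for every B-production
Closure: [S' -> .S, S -> .aA, S -> .d]


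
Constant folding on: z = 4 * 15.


4 * 15 = 60 at compile time
Optimized: z = 60


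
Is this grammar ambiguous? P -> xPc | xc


balanced x^n…c^n: each string has a unique parse
Unambiguous


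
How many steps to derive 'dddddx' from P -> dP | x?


Derivation: P => dP => ddP => dddP => ddddP => dddddP => dddddx
Steps: 6


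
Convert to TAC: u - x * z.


Break into single-operator statements:
t1 = x * z
t2 = u - t1


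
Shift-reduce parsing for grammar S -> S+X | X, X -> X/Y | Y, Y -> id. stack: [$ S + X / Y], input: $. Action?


handle 'X/Y' on top
Action: reduce (X -> X/Y)


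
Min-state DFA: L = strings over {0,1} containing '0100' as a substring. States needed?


KMP-style automaton: 4 progress states + 1 absorbing accept = 5
Minimal DFA: 5 states


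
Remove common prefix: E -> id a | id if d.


Common prefix: 'id'
Factored: E -> id E', E' -> a | if d


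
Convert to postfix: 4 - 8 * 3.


* has higher precedence, evaluate 8*3 first
Postfix: 4 8 3 * -


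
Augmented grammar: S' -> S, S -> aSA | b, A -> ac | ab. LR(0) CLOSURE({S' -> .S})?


Start: S' -> .S
For each item with dot before a nonterminal B, add B -> .γ for every B-production
Closure: [S' -> .S, S -> .aSA, S -> .b]


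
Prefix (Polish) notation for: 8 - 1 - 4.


left-to-right (same/higher precedence on left): tree is (- (- 8 1) 4)
Prefix: - - 8 1 4


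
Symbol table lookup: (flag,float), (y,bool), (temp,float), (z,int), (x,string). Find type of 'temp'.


Lookup 'temp' → type float


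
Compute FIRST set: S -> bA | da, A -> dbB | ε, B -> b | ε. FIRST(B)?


Per alternative of B: FIRST(b) = {b}; FIRST(ε) = {ε}
FIRST(B) = {b, ε}


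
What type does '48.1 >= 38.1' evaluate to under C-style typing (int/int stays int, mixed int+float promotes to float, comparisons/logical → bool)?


Operand types: float >= float
Rule: comparison yields bool
Result type: bool


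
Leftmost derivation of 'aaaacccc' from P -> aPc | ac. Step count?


Derivation: P => aPc => aaPcc => aaaPccc => aaaacccc
Steps: 4


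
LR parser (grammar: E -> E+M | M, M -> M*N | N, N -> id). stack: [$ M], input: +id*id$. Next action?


lookahead ∉ {*} so M won't extend; reduce E -> M
Action: reduce (E -> M)


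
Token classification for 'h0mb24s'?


Pattern: letter/underscore followed by alphanumerics, not a keyword
Type: IDENTIFIER


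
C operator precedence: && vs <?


'<' is relational (level 7); '&&' is logical AND (level 2)
Higher level binds tighter
'<' has higher precedence than '&&'


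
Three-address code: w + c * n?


Break into single-operator statements:
t1 = c * n
t2 = w + t1


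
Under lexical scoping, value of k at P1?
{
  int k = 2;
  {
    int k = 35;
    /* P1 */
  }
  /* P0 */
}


k declared in the same block as P1
k = 35


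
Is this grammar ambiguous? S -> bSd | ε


balanced b^n…d^n: each string has a unique parse
Unambiguous


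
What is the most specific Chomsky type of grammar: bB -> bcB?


LHS has context (more than one symbol) and |LHS| ≤ |RHS|
Classification: Type 1 (Context-Sensitive)


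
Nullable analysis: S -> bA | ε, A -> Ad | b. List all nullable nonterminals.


A nonterminal is nullable iff some alternative derives ε (directly, or every symbol in it is nullable)
Nullable: {S}


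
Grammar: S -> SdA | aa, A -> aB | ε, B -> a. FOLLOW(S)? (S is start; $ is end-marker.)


$ ∈ FOLLOW(S). For each A -> αBβ: add FIRST(β)\{ε} to FOLLOW(B); if β nullable, add FOLLOW(A).
FOLLOW(S) = {$, d}


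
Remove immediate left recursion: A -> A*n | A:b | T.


Left-recursive alternatives: A*n, A:b; non-recursive: T
Introduce A': A -> TA', A' -> *nA' | :bA' | ε


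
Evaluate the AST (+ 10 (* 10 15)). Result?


Evaluate inner: (* 10 15) = 150
Evaluate root: (+ 10 150) = 160
Result: 160


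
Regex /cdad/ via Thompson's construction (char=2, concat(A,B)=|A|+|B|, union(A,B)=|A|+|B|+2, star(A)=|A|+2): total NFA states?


Syntax tree has 4 char leaf(s), 0 union(s), 0 star(s)
chars contribute 4×2 = 8; each union adds +2; each star adds +2
Total: 8 + 0 + 0 = 8 states


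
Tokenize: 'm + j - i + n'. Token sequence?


Scan left to right, longest-match per lexeme
Tokens: ID(m), OP(+), ID(j), OP(-), ID(i), OP(+), ID(n)


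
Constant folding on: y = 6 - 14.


6 - 14 = -8 at compile time
Optimized: y = -8


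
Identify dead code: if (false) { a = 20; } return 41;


condition is constant false, so the whole block is unreachable
Dead: 'if (false) { a = 20; }'


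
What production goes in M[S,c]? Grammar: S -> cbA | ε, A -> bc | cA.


For [S, c]: 'c' ∈ FIRST(cbA)
Entry: S -> cbA


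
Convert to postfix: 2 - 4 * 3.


* has higher precedence, evaluate 4*3 first
Postfix: 2 4 3 * -


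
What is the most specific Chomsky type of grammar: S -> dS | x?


Right-linear: every RHS is a terminal or a terminal followed by one nonterminal
Classification: Type 3 (Regular)


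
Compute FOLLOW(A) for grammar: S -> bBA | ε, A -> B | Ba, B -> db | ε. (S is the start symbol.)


$ ∈ FOLLOW(S). For each A -> αBβ: add FIRST(β)\{ε} to FOLLOW(B); if β nullable, add FOLLOW(A).
FOLLOW(A) = {$}


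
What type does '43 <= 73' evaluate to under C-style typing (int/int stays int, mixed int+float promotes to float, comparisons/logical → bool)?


Operand types: int <= int
Rule: comparison yields bool
Result type: bool


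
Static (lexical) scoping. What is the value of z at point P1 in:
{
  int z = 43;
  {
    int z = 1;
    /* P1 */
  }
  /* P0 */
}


z declared in the same block as P1
z = 1


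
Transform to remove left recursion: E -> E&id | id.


Left-recursive alternatives: E&id; non-recursive: id
Introduce E': E -> idE', E' -> &idE' | ε


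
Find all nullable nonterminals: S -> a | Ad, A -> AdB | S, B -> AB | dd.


A nonterminal is nullable iff some alternative derives ε (directly, or every symbol in it is nullable)
Nullable: {}


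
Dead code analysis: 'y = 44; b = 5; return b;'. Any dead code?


y is assigned but never read
Dead: 'y = 44'


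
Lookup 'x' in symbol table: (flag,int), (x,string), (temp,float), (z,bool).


Lookup 'x' → type string


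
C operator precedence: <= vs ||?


'<=' is relational (level 7); '||' is logical OR (level 1)
Higher level binds tighter
'<=' has higher precedence than '||'


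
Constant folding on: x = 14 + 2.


14 + 2 = 16 at compile time
Optimized: x = 16


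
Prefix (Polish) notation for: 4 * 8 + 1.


left-to-right (same/higher precedence on left): tree is (+ (* 4 8) 1)
Prefix: + * 4 8 1


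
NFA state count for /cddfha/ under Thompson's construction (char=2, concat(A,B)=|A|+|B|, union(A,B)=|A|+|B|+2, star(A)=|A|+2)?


Syntax tree has 6 char leaf(s), 0 union(s), 0 star(s)
chars contribute 6×2 = 12; each union adds +2; each star adds +2
Total: 12 + 0 + 0 = 12 states


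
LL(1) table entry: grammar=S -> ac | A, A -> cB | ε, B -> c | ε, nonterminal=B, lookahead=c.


For [B, c]: 'c' ∈ FIRST(c)
Entry: B -> c


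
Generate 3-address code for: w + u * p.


Break into single-operator statements:
t1 = u * p
t2 = w + t1


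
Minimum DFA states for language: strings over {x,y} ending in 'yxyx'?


Track the longest suffix of input matching a prefix of 'yxyx': 5 classes (prefixes of length 0..4)
Minimal DFA: 5 states


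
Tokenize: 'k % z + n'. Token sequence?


Scan left to right, longest-match per lexeme
Tokens: ID(k), OP(%), ID(z), OP(+), ID(n)


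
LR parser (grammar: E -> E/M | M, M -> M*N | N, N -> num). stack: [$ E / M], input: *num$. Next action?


'*' can extend M; shift to build M -> M*N
Action: shift


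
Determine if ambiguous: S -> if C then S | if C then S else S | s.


dangling else: 'if C then if C then s else s' parses two ways
Ambiguous


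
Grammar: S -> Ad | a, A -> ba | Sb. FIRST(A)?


Per alternative of A: FIRST(ba) = {b}; FIRST(Sb) = {a, b}
FIRST(A) = {a, b}


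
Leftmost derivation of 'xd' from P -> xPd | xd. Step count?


Derivation: P => xd
Steps: 1


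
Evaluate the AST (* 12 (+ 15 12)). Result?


Evaluate inner: (+ 15 12) = 27
Evaluate root: (* 12 27) = 324
Result: 324


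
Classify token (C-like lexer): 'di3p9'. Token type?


Pattern: letter/underscore followed by alphanumerics, not a keyword
Type: IDENTIFIER


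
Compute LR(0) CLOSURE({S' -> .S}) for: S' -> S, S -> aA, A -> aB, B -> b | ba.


Start: S' -> .S
For each item with dot before a nonterminal B, add B -> .γ for every B-production
Closure: [S' -> .S, S -> .aA]


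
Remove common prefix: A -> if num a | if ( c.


Common prefix: 'if'
Factored: A -> if A', A' -> num a | ( c


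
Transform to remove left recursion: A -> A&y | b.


Left-recursive alternatives: A&y; non-recursive: b
Introduce A': A -> bA', A' -> &yA' | ε


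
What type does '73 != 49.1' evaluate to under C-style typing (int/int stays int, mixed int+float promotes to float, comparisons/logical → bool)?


Operand types: int != float
Rule: comparison yields bool
Result type: bool


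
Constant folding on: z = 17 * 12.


17 * 12 = 204 at compile time
Optimized: z = 204


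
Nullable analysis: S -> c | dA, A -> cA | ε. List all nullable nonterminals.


A nonterminal is nullable iff some alternative derives ε (directly, or every symbol in it is nullable)
Nullable: {A}


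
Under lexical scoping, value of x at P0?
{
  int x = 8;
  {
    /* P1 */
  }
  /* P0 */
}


x declared in the same block as P0
x = 8


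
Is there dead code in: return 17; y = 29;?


statement follows a return and is unreachable
Dead: 'y = 29'


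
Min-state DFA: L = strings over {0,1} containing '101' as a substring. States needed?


KMP-style automaton: 3 progress states + 1 absorbing accept = 4
Minimal DFA: 4 states


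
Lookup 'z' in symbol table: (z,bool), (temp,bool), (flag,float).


Lookup 'z' → type bool


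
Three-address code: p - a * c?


Break into single-operator statements:
t1 = a * c
t2 = p - t1


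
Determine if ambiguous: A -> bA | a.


right-linear, alternatives start with distinct terminals 'b' vs 'a': unique leftmost derivation
Unambiguous


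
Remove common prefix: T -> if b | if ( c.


Common prefix: 'if'
Factored: T -> if T', T' -> b | ( c


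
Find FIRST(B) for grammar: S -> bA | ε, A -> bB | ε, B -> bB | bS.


Per alternative of B: FIRST(bB) = {b}; FIRST(bS) = {b}
FIRST(B) = {b}


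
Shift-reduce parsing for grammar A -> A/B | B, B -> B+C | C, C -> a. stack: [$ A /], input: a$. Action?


no handle ('A/' is not any RHS); shift 'a'
Action: shift


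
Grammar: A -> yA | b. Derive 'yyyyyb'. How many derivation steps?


Derivation: A => yA => yyA => yyyA => yyyyA => yyyyyA => yyyyyb
Steps: 6


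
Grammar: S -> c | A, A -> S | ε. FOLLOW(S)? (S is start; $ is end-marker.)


$ ∈ FOLLOW(S). For each A -> αBβ: add FIRST(β)\{ε} to FOLLOW(B); if β nullable, add FOLLOW(A).
FOLLOW(S) = {$}


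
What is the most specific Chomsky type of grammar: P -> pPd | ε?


Single nonterminal LHS, but p^n d^n is not regular
Classification: Type 2 (Context-Free)


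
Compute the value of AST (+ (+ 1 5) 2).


Evaluate inner: (+ 1 5) = 6
Evaluate root: (+ 6 2) = 8
Result: 8


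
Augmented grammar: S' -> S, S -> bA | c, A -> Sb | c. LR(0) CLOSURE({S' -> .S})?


Start: S' -> .S
For each item with dot before a nonterminal B, add B -> .γ for every B-production
Closure: [S' -> .S, S -> .bA, S -> .c]


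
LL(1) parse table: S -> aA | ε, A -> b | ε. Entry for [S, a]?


For [S, a]: 'a' ∈ FIRST(aA)
Entry: S -> aA


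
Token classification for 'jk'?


Pattern: letter/underscore followed by alphanumerics, not a keyword
Type: IDENTIFIER


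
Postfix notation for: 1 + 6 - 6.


Left to right (same or higher precedence on left)
Postfix: 1 6 + 6 -


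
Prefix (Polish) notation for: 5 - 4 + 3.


left-to-right (same/higher precedence on left): tree is (+ (- 5 4) 3)
Prefix: + - 5 4 3


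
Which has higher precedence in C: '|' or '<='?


'<=' is relational (level 7); '|' is bitwise OR (level 3)
Higher level binds tighter
'<=' has higher precedence than '|'


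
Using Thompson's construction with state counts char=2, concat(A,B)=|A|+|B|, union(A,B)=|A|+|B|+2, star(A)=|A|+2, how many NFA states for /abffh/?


Syntax tree has 5 char leaf(s), 0 union(s), 0 star(s)
chars contribute 5×2 = 10; each union adds +2; each star adds +2
Total: 10 + 0 + 0 = 10 states


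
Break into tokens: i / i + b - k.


Scan left to right, longest-match per lexeme
Tokens: ID(i), OP(/), ID(i), OP(+), ID(b), OP(-), ID(k)


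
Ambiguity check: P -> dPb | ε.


balanced d^n…b^n: each string has a unique parse
Unambiguous


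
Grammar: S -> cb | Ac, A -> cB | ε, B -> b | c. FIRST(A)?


Per alternative of A: FIRST(cB) = {c}; FIRST(ε) = {ε}
FIRST(A) = {c, ε}


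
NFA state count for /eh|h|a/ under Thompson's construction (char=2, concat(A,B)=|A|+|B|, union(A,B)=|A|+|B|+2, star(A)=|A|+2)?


Syntax tree has 4 char leaf(s), 2 union(s), 0 star(s)
chars contribute 4×2 = 8; each union adds +2; each star adds +2
Total: 8 + 4 + 0 = 12 states


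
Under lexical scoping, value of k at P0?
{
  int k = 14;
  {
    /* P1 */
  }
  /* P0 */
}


k declared in the same block as P0
k = 14


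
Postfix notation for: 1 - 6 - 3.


Left to right (same or higher precedence on left)
Postfix: 1 6 - 3 -


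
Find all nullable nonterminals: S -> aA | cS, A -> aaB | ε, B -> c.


A nonterminal is nullable iff some alternative derives ε (directly, or every symbol in it is nullable)
Nullable: {A}


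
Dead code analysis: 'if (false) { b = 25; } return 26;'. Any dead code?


condition is constant false, so the whole block is unreachable
Dead: 'if (false) { b = 25; }'


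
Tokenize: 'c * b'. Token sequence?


Scan left to right, longest-match per lexeme
Tokens: ID(c), OP(*), ID(b)


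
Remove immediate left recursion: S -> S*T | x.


Left-recursive alternatives: S*T; non-recursive: x
Introduce S': S -> xS', S' -> *TS' | ε


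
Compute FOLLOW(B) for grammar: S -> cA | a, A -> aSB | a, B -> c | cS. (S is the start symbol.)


$ ∈ FOLLOW(S). For each A -> αBβ: add FIRST(β)\{ε} to FOLLOW(B); if β nullable, add FOLLOW(A).
FOLLOW(B) = {$, c}


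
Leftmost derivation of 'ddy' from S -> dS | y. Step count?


Derivation: S => dS => ddS => ddy
Steps: 3


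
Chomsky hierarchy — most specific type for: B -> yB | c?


Right-linear: every RHS is a terminal or a terminal followed by one nonterminal
Classification: Type 3 (Regular)


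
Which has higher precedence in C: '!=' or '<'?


'<' is relational (level 7); '!=' is equality (level 6)
Higher level binds tighter
'<' has higher precedence than '!='


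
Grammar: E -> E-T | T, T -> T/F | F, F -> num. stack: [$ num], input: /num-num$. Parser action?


'num' on top is the handle for F -> num
Action: reduce (F -> num)


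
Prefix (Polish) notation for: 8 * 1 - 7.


left-to-right (same/higher precedence on left): tree is (- (* 8 1) 7)
Prefix: - * 8 1 7


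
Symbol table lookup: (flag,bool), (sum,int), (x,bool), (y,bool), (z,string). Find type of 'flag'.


Lookup 'flag' → type bool


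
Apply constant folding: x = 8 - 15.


8 - 15 = -7 at compile time
Optimized: x = -7


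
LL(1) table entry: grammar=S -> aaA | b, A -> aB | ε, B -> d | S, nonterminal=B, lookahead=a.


For [B, a]: 'a' ∈ FIRST(S)
Entry: B -> S


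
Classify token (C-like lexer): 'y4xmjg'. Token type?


Pattern: letter/underscore followed by alphanumerics, not a keyword
Type: IDENTIFIER


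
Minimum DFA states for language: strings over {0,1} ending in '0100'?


Track the longest suffix of input matching a prefix of '0100': 5 classes (prefixes of length 0..4)
Minimal DFA: 5 states


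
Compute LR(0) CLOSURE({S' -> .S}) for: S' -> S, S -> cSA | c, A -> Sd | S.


Start: S' -> .S
For each item with dot before a nonterminal B, add B -> .γ for every B-production
Closure: [S' -> .S, S -> .cSA, S -> .c]


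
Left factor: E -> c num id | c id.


Common prefix: 'c'
Factored: E -> c E', E' -> num id | id


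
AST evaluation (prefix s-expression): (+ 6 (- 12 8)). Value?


Evaluate inner: (- 12 8) = 4
Evaluate root: (+ 6 4) = 10
Result: 10


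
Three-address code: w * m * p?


Break into single-operator statements:
t1 = w * m
t2 = t1 * p


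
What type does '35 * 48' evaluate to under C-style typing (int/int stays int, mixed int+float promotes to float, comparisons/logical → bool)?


Operand types: int * int
Rule: mixed int/float promotes to float; int/int stays int
Result type: int


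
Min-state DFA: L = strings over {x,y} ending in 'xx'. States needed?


Track the longest suffix of input matching a prefix of 'xx': 3 classes (prefixes of length 0..2)
Minimal DFA: 3 states


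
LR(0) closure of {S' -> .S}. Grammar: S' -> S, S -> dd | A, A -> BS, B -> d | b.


Start: S' -> .S
For each item with dot before a nonterminal B, add B -> .γ for every B-production
Closure: [S' -> .S, S -> .dd, S -> .A, A -> .BS, B -> .d, B -> .b]


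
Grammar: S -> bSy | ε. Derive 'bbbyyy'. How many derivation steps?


Derivation: S => bSy => bbSyy => bbbSyyy => bbbyyy
Steps: 4


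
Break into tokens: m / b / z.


Scan left to right, longest-match per lexeme
Tokens: ID(m), OP(/), ID(b), OP(/), ID(z)


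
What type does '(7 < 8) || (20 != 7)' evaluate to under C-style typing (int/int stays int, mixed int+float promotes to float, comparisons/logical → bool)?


Operand types: bool || bool
Rule: logical operators take bool operands and yield bool
Result type: bool


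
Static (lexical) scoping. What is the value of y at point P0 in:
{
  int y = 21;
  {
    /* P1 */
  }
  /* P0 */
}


y declared in the same block as P0
y = 21


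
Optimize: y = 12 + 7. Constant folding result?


12 + 7 = 19 at compile time
Optimized: y = 19


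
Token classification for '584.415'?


Pattern: digits with a decimal point
Type: FLOAT_LITERAL


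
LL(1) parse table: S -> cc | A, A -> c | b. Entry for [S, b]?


For [S, b]: 'b' ∈ FIRST(A)
Entry: S -> A


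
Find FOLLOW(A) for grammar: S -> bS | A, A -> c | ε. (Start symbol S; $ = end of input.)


$ ∈ FOLLOW(S). For each A -> αBβ: add FIRST(β)\{ε} to FOLLOW(B); if β nullable, add FOLLOW(A).
FOLLOW(A) = {$}


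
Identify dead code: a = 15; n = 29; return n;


a is assigned but never read
Dead: 'a = 15'


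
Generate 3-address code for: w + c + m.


Break into single-operator statements:
t1 = w + c
t2 = t1 + m


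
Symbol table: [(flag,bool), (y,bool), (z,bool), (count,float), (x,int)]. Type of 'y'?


Lookup 'y' → type bool


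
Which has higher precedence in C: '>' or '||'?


'>' is relational (level 7); '||' is logical OR (level 1)
Higher level binds tighter
'>' has higher precedence than '||'


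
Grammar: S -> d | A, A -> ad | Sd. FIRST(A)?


Per alternative of A: FIRST(ad) = {a}; FIRST(Sd) = {a, d}
FIRST(A) = {a, d}


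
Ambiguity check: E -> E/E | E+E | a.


'a/a+a' has two parse trees (no precedence encoded between / and +)
Ambiguous


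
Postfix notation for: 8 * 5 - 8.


Left to right (same or higher precedence on left)
Postfix: 8 5 * 8 -


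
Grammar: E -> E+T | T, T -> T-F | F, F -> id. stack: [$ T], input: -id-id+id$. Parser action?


shift '-' to continue T -> T-F
Action: shift


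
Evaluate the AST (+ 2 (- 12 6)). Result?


Evaluate inner: (- 12 6) = 6
Evaluate root: (+ 2 6) = 8
Result: 8


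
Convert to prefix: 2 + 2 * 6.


'*' binds tighter: tree is (+ 2 (* 2 6))
Prefix: + 2 * 2 6


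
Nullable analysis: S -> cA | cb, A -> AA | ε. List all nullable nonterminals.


A nonterminal is nullable iff some alternative derives ε (directly, or every symbol in it is nullable)
Nullable: {A}


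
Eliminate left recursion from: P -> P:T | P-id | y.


Left-recursive alternatives: P:T, P-id; non-recursive: y
Introduce P': P -> yP', P' -> :TP' | -idP' | ε


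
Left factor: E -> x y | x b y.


Common prefix: 'x'
Factored: E -> x E', E' -> y | b y


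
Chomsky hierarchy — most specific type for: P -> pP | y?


Right-linear: every RHS is a terminal or a terminal followed by one nonterminal
Classification: Type 3 (Regular)


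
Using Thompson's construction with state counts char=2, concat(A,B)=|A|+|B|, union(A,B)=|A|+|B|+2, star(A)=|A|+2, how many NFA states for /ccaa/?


Syntax tree has 4 char leaf(s), 0 union(s), 0 star(s)
chars contribute 4×2 = 8; each union adds +2; each star adds +2
Total: 8 + 0 + 0 = 8 states


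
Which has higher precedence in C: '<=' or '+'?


'+' is additive (level 9); '<=' is relational (level 7)
Higher level binds tighter
'+' has higher precedence than '<='


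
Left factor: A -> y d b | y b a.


Common prefix: 'y'
Factored: A -> y A', A' -> d b | b a


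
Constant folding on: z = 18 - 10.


18 - 10 = 8 at compile time
Optimized: z = 8


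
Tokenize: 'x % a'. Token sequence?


Scan left to right, longest-match per lexeme
Tokens: ID(x), OP(%), ID(a)


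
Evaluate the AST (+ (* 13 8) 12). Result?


Evaluate inner: (* 13 8) = 104
Evaluate root: (+ 104 12) = 116
Result: 116


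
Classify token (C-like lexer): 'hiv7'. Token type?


Pattern: letter/underscore followed by alphanumerics, not a keyword
Type: IDENTIFIER


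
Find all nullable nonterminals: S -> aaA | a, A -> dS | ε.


A nonterminal is nullable iff some alternative derives ε (directly, or every symbol in it is nullable)
Nullable: {A}


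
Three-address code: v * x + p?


Break into single-operator statements:
t1 = v * x
t2 = t1 + p


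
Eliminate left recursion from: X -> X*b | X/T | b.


Left-recursive alternatives: X*b, X/T; non-recursive: b
Introduce X': X -> bX', X' -> *bX' | /TX' | ε


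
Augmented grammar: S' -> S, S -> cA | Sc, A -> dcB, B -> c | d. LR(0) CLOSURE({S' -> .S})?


Start: S' -> .S
For each item with dot before a nonterminal B, add B -> .γ for every B-production
Closure: [S' -> .S, S -> .cA, S -> .Sc]


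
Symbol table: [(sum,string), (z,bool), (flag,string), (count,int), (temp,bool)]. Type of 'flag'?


Lookup 'flag' → type string


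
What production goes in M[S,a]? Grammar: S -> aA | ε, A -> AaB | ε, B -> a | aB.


For [S, a]: 'a' ∈ FIRST(aA)
Entry: S -> aA


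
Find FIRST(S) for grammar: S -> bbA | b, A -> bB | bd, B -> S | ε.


Per alternative of S: FIRST(bbA) = {b}; FIRST(b) = {b}
FIRST(S) = {b}


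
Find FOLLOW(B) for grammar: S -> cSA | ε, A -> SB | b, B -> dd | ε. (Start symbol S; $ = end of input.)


$ ∈ FOLLOW(S). For each A -> αBβ: add FIRST(β)\{ε} to FOLLOW(B); if β nullable, add FOLLOW(A).
FOLLOW(B) = {$, b, c, d}


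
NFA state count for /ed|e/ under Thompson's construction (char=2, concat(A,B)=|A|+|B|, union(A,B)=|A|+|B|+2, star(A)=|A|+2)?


Syntax tree has 3 char leaf(s), 1 union(s), 0 star(s)
chars contribute 3×2 = 6; each union adds +2; each star adds +2
Total: 6 + 2 + 0 = 8 states


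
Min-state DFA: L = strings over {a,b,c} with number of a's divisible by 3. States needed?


Track (count of a) mod 3: states 0..2, accept at 0
Minimal DFA: 3 states


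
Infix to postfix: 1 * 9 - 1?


Left to right (same or higher precedence on left)
Postfix: 1 9 * 1 -


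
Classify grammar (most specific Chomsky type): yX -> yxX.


LHS has context (more than one symbol) and |LHS| ≤ |RHS|
Classification: Type 1 (Context-Sensitive)


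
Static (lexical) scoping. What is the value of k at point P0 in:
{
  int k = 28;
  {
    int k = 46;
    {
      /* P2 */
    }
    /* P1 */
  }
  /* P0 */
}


k declared in the same block as P0
k = 28


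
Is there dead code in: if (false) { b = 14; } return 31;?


condition is constant false, so the whole block is unreachable
Dead: 'if (false) { b = 14; }'


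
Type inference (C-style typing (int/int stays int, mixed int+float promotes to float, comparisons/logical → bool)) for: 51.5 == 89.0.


Operand types: float == float
Rule: comparison yields bool
Result type: bool


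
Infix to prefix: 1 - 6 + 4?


left-to-right (same/higher precedence on left): tree is (+ (- 1 6) 4)
Prefix: + - 1 6 4


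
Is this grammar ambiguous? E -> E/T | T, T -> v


precedence layered via separate nonterminal T: deterministic
Unambiguous


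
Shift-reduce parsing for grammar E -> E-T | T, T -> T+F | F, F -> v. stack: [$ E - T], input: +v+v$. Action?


'+' can extend T; shift to build T -> T+F
Action: shift


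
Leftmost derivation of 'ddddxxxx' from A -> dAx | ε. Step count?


Derivation: A => dAx => ddAxx => dddAxxx => ddddAxxxx => ddddxxxx
Steps: 5


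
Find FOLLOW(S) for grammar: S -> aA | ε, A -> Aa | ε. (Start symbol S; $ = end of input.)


$ ∈ FOLLOW(S). For each A -> αBβ: add FIRST(β)\{ε} to FOLLOW(B); if β nullable, add FOLLOW(A).
FOLLOW(S) = {$}


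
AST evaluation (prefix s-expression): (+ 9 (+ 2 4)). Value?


Evaluate inner: (+ 2 4) = 6
Evaluate root: (+ 9 6) = 15
Result: 15


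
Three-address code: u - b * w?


Break into single-operator statements:
t1 = b * w
t2 = u - t1


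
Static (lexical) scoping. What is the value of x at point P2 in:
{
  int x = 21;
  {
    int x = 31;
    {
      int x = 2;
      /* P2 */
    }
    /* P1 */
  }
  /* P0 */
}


x declared in the same block as P2
x = 2


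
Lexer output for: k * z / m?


Scan left to right, longest-match per lexeme
Tokens: ID(k), OP(*), ID(z), OP(/), ID(m)


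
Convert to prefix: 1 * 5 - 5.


left-to-right (same/higher precedence on left): tree is (- (* 1 5) 5)
Prefix: - * 1 5 5


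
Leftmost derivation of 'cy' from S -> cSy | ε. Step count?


Derivation: S => cSy => cy
Steps: 2


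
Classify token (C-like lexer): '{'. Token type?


Pattern: delimiter/punctuation
Type: PUNCTUATION


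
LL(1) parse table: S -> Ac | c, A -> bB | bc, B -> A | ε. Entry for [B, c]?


For [B, c]: ε is nullable and 'c' ∈ FOLLOW(B)
Entry: B -> ε


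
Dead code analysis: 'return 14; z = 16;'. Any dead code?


statement follows a return and is unreachable
Dead: 'z = 16'


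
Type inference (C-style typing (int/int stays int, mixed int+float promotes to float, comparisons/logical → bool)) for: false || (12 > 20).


Operand types: bool || bool
Rule: logical operators take bool operands and yield bool
Result type: bool


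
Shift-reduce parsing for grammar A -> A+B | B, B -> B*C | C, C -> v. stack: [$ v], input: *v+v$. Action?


'v' on top is the handle for C -> v
Action: reduce (C -> v)


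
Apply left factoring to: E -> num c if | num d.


Common prefix: 'num'
Factored: E -> num E', E' -> c if | d


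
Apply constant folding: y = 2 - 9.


2 - 9 = -7 at compile time
Optimized: y = -7


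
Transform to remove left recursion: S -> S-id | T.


Left-recursive alternatives: S-id; non-recursive: T
Introduce S': S -> TS', S' -> -idS' | ε


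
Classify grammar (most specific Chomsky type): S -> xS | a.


Right-linear: every RHS is a terminal or a terminal followed by one nonterminal
Classification: Type 3 (Regular)


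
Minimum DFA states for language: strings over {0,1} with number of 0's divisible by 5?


Track (count of 0) mod 5: states 0..4, accept at 0
Minimal DFA: 5 states


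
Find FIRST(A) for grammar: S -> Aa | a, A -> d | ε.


Per alternative of A: FIRST(d) = {d}; FIRST(ε) = {ε}
FIRST(A) = {d, ε}


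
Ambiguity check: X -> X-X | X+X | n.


'n-n+n' has two parse trees (no precedence encoded between - and +)
Ambiguous


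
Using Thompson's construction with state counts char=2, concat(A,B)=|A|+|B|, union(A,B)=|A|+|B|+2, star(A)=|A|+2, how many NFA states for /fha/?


Syntax tree has 3 char leaf(s), 0 union(s), 0 star(s)
chars contribute 3×2 = 6; each union adds +2; each star adds +2
Total: 6 + 0 + 0 = 6 states


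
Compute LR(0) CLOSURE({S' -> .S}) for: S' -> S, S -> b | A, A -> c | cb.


Start: S' -> .S
For each item with dot before a nonterminal B, add B -> .γ for every B-production
Closure: [S' -> .S, S -> .b, S -> .A, A -> .c, A -> .cb]


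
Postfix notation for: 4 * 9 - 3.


Left to right (same or higher precedence on left)
Postfix: 4 9 * 3 -


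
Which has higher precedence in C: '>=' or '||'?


'>=' is relational (level 7); '||' is logical OR (level 1)
Higher level binds tighter
'>=' has higher precedence than '||'


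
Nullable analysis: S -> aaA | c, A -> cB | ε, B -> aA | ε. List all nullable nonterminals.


A nonterminal is nullable iff some alternative derives ε (directly, or every symbol in it is nullable)
Nullable: {A, B}


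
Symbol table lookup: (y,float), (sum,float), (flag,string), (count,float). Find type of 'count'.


Lookup 'count' → type float


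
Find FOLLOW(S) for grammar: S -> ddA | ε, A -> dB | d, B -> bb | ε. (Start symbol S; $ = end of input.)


$ ∈ FOLLOW(S). For each A -> αBβ: add FIRST(β)\{ε} to FOLLOW(B); if β nullable, add FOLLOW(A).
FOLLOW(S) = {$}


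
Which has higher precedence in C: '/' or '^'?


'/' is multiplicative (level 10); '^' is bitwise XOR (level 4)
Higher level binds tighter
'/' has higher precedence than '^'


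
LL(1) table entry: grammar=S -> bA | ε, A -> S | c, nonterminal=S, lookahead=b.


For [S, b]: 'b' ∈ FIRST(bA)
Entry: S -> bA


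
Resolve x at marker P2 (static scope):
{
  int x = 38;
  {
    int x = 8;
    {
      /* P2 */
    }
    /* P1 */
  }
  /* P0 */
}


P2's block does not declare x; resolves to the enclosing declaration at depth 1
x = 8


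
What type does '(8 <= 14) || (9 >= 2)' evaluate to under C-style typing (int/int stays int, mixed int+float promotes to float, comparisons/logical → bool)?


Operand types: bool || bool
Rule: logical operators take bool operands and yield bool
Result type: bool
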